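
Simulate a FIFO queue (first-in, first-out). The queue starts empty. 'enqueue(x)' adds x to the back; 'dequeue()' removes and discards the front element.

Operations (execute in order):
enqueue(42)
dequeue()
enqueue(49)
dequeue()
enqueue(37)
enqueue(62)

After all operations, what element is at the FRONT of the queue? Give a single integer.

Answer: 37

Derivation:
enqueue(42): queue = [42]
dequeue(): queue = []
enqueue(49): queue = [49]
dequeue(): queue = []
enqueue(37): queue = [37]
enqueue(62): queue = [37, 62]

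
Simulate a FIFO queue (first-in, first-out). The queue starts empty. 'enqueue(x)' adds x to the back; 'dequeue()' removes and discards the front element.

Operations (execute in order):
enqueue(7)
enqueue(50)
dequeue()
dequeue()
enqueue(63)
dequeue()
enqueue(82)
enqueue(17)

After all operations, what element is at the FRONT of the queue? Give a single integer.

Answer: 82

Derivation:
enqueue(7): queue = [7]
enqueue(50): queue = [7, 50]
dequeue(): queue = [50]
dequeue(): queue = []
enqueue(63): queue = [63]
dequeue(): queue = []
enqueue(82): queue = [82]
enqueue(17): queue = [82, 17]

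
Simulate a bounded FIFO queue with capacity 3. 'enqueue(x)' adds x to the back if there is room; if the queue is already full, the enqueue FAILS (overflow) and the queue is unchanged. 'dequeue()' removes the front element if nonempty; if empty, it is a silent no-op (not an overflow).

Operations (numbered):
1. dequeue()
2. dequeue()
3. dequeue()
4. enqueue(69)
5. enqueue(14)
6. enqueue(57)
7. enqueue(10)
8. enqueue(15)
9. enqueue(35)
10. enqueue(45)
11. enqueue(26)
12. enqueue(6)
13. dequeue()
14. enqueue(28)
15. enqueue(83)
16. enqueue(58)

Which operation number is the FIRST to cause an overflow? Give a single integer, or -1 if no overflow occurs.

Answer: 7

Derivation:
1. dequeue(): empty, no-op, size=0
2. dequeue(): empty, no-op, size=0
3. dequeue(): empty, no-op, size=0
4. enqueue(69): size=1
5. enqueue(14): size=2
6. enqueue(57): size=3
7. enqueue(10): size=3=cap → OVERFLOW (fail)
8. enqueue(15): size=3=cap → OVERFLOW (fail)
9. enqueue(35): size=3=cap → OVERFLOW (fail)
10. enqueue(45): size=3=cap → OVERFLOW (fail)
11. enqueue(26): size=3=cap → OVERFLOW (fail)
12. enqueue(6): size=3=cap → OVERFLOW (fail)
13. dequeue(): size=2
14. enqueue(28): size=3
15. enqueue(83): size=3=cap → OVERFLOW (fail)
16. enqueue(58): size=3=cap → OVERFLOW (fail)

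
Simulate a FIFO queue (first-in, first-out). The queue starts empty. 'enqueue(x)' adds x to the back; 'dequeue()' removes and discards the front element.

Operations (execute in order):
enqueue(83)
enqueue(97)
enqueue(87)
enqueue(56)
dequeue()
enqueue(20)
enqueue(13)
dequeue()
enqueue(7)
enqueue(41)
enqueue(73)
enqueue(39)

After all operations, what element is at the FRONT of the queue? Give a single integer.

Answer: 87

Derivation:
enqueue(83): queue = [83]
enqueue(97): queue = [83, 97]
enqueue(87): queue = [83, 97, 87]
enqueue(56): queue = [83, 97, 87, 56]
dequeue(): queue = [97, 87, 56]
enqueue(20): queue = [97, 87, 56, 20]
enqueue(13): queue = [97, 87, 56, 20, 13]
dequeue(): queue = [87, 56, 20, 13]
enqueue(7): queue = [87, 56, 20, 13, 7]
enqueue(41): queue = [87, 56, 20, 13, 7, 41]
enqueue(73): queue = [87, 56, 20, 13, 7, 41, 73]
enqueue(39): queue = [87, 56, 20, 13, 7, 41, 73, 39]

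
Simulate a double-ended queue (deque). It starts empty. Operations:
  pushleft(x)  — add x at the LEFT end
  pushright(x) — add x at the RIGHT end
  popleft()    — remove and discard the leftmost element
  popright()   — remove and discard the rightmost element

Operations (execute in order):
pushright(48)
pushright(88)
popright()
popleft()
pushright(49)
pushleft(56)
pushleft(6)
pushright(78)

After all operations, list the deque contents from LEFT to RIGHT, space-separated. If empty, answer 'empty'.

pushright(48): [48]
pushright(88): [48, 88]
popright(): [48]
popleft(): []
pushright(49): [49]
pushleft(56): [56, 49]
pushleft(6): [6, 56, 49]
pushright(78): [6, 56, 49, 78]

Answer: 6 56 49 78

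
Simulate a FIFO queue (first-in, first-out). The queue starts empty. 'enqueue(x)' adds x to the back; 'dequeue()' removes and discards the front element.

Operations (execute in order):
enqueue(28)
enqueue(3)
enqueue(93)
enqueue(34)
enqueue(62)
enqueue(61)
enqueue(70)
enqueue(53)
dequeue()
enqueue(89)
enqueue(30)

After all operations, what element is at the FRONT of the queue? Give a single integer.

Answer: 3

Derivation:
enqueue(28): queue = [28]
enqueue(3): queue = [28, 3]
enqueue(93): queue = [28, 3, 93]
enqueue(34): queue = [28, 3, 93, 34]
enqueue(62): queue = [28, 3, 93, 34, 62]
enqueue(61): queue = [28, 3, 93, 34, 62, 61]
enqueue(70): queue = [28, 3, 93, 34, 62, 61, 70]
enqueue(53): queue = [28, 3, 93, 34, 62, 61, 70, 53]
dequeue(): queue = [3, 93, 34, 62, 61, 70, 53]
enqueue(89): queue = [3, 93, 34, 62, 61, 70, 53, 89]
enqueue(30): queue = [3, 93, 34, 62, 61, 70, 53, 89, 30]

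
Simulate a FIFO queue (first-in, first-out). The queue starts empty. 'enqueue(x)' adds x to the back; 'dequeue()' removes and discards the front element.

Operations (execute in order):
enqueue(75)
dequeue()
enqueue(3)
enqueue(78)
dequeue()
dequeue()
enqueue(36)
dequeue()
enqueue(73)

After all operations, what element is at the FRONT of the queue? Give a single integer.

enqueue(75): queue = [75]
dequeue(): queue = []
enqueue(3): queue = [3]
enqueue(78): queue = [3, 78]
dequeue(): queue = [78]
dequeue(): queue = []
enqueue(36): queue = [36]
dequeue(): queue = []
enqueue(73): queue = [73]

Answer: 73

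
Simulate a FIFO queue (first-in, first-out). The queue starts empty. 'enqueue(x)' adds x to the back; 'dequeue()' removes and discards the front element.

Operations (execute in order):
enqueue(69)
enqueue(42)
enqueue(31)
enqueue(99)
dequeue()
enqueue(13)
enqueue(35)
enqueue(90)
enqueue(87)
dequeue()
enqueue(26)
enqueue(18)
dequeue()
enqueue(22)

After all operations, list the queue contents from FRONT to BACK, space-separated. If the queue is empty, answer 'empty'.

enqueue(69): [69]
enqueue(42): [69, 42]
enqueue(31): [69, 42, 31]
enqueue(99): [69, 42, 31, 99]
dequeue(): [42, 31, 99]
enqueue(13): [42, 31, 99, 13]
enqueue(35): [42, 31, 99, 13, 35]
enqueue(90): [42, 31, 99, 13, 35, 90]
enqueue(87): [42, 31, 99, 13, 35, 90, 87]
dequeue(): [31, 99, 13, 35, 90, 87]
enqueue(26): [31, 99, 13, 35, 90, 87, 26]
enqueue(18): [31, 99, 13, 35, 90, 87, 26, 18]
dequeue(): [99, 13, 35, 90, 87, 26, 18]
enqueue(22): [99, 13, 35, 90, 87, 26, 18, 22]

Answer: 99 13 35 90 87 26 18 22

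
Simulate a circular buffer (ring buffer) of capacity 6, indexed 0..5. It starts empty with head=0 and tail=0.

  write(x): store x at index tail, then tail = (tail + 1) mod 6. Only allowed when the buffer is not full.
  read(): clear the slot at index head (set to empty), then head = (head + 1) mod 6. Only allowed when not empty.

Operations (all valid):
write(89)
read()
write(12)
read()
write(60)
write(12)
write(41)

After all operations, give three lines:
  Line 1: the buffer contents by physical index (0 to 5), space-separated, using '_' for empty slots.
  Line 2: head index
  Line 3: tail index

write(89): buf=[89 _ _ _ _ _], head=0, tail=1, size=1
read(): buf=[_ _ _ _ _ _], head=1, tail=1, size=0
write(12): buf=[_ 12 _ _ _ _], head=1, tail=2, size=1
read(): buf=[_ _ _ _ _ _], head=2, tail=2, size=0
write(60): buf=[_ _ 60 _ _ _], head=2, tail=3, size=1
write(12): buf=[_ _ 60 12 _ _], head=2, tail=4, size=2
write(41): buf=[_ _ 60 12 41 _], head=2, tail=5, size=3

Answer: _ _ 60 12 41 _
2
5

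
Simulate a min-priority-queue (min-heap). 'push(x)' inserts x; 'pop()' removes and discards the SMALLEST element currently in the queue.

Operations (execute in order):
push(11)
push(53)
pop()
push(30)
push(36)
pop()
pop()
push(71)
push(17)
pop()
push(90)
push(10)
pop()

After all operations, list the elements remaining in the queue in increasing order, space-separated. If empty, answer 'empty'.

push(11): heap contents = [11]
push(53): heap contents = [11, 53]
pop() → 11: heap contents = [53]
push(30): heap contents = [30, 53]
push(36): heap contents = [30, 36, 53]
pop() → 30: heap contents = [36, 53]
pop() → 36: heap contents = [53]
push(71): heap contents = [53, 71]
push(17): heap contents = [17, 53, 71]
pop() → 17: heap contents = [53, 71]
push(90): heap contents = [53, 71, 90]
push(10): heap contents = [10, 53, 71, 90]
pop() → 10: heap contents = [53, 71, 90]

Answer: 53 71 90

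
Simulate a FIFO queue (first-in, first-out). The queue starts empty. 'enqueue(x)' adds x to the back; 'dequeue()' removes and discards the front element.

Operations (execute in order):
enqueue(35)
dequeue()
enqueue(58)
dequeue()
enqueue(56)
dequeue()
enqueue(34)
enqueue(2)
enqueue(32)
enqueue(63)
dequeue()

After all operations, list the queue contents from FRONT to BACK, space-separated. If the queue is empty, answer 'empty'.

enqueue(35): [35]
dequeue(): []
enqueue(58): [58]
dequeue(): []
enqueue(56): [56]
dequeue(): []
enqueue(34): [34]
enqueue(2): [34, 2]
enqueue(32): [34, 2, 32]
enqueue(63): [34, 2, 32, 63]
dequeue(): [2, 32, 63]

Answer: 2 32 63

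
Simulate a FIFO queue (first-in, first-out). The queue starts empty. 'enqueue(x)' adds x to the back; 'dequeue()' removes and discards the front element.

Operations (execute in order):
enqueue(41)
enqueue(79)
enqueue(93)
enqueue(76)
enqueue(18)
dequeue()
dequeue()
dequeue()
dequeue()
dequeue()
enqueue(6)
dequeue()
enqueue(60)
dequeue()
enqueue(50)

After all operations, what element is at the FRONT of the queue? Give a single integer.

Answer: 50

Derivation:
enqueue(41): queue = [41]
enqueue(79): queue = [41, 79]
enqueue(93): queue = [41, 79, 93]
enqueue(76): queue = [41, 79, 93, 76]
enqueue(18): queue = [41, 79, 93, 76, 18]
dequeue(): queue = [79, 93, 76, 18]
dequeue(): queue = [93, 76, 18]
dequeue(): queue = [76, 18]
dequeue(): queue = [18]
dequeue(): queue = []
enqueue(6): queue = [6]
dequeue(): queue = []
enqueue(60): queue = [60]
dequeue(): queue = []
enqueue(50): queue = [50]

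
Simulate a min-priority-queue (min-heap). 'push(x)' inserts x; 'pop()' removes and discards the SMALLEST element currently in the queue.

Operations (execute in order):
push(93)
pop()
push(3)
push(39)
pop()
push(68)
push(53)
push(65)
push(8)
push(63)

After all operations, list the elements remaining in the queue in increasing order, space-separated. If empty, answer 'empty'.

push(93): heap contents = [93]
pop() → 93: heap contents = []
push(3): heap contents = [3]
push(39): heap contents = [3, 39]
pop() → 3: heap contents = [39]
push(68): heap contents = [39, 68]
push(53): heap contents = [39, 53, 68]
push(65): heap contents = [39, 53, 65, 68]
push(8): heap contents = [8, 39, 53, 65, 68]
push(63): heap contents = [8, 39, 53, 63, 65, 68]

Answer: 8 39 53 63 65 68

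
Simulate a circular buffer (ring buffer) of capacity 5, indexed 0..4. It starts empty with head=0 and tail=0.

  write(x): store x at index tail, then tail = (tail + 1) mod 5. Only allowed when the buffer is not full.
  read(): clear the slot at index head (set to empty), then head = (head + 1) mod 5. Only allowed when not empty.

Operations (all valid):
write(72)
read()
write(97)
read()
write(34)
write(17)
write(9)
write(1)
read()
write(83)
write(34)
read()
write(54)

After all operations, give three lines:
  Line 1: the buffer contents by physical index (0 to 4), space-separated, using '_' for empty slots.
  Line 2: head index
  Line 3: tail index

Answer: 1 83 34 54 9
4
4

Derivation:
write(72): buf=[72 _ _ _ _], head=0, tail=1, size=1
read(): buf=[_ _ _ _ _], head=1, tail=1, size=0
write(97): buf=[_ 97 _ _ _], head=1, tail=2, size=1
read(): buf=[_ _ _ _ _], head=2, tail=2, size=0
write(34): buf=[_ _ 34 _ _], head=2, tail=3, size=1
write(17): buf=[_ _ 34 17 _], head=2, tail=4, size=2
write(9): buf=[_ _ 34 17 9], head=2, tail=0, size=3
write(1): buf=[1 _ 34 17 9], head=2, tail=1, size=4
read(): buf=[1 _ _ 17 9], head=3, tail=1, size=3
write(83): buf=[1 83 _ 17 9], head=3, tail=2, size=4
write(34): buf=[1 83 34 17 9], head=3, tail=3, size=5
read(): buf=[1 83 34 _ 9], head=4, tail=3, size=4
write(54): buf=[1 83 34 54 9], head=4, tail=4, size=5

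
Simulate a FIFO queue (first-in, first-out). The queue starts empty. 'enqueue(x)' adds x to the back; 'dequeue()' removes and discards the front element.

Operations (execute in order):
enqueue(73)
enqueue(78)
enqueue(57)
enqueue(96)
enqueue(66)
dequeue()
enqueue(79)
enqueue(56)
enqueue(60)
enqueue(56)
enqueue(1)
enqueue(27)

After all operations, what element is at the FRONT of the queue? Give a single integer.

enqueue(73): queue = [73]
enqueue(78): queue = [73, 78]
enqueue(57): queue = [73, 78, 57]
enqueue(96): queue = [73, 78, 57, 96]
enqueue(66): queue = [73, 78, 57, 96, 66]
dequeue(): queue = [78, 57, 96, 66]
enqueue(79): queue = [78, 57, 96, 66, 79]
enqueue(56): queue = [78, 57, 96, 66, 79, 56]
enqueue(60): queue = [78, 57, 96, 66, 79, 56, 60]
enqueue(56): queue = [78, 57, 96, 66, 79, 56, 60, 56]
enqueue(1): queue = [78, 57, 96, 66, 79, 56, 60, 56, 1]
enqueue(27): queue = [78, 57, 96, 66, 79, 56, 60, 56, 1, 27]

Answer: 78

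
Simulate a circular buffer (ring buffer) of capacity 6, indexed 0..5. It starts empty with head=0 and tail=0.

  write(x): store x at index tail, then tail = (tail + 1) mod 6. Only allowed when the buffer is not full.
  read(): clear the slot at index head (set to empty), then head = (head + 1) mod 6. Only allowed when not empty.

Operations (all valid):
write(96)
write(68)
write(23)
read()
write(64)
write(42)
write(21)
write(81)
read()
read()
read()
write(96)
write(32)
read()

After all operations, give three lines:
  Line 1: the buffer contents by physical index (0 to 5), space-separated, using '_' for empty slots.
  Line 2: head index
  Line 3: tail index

write(96): buf=[96 _ _ _ _ _], head=0, tail=1, size=1
write(68): buf=[96 68 _ _ _ _], head=0, tail=2, size=2
write(23): buf=[96 68 23 _ _ _], head=0, tail=3, size=3
read(): buf=[_ 68 23 _ _ _], head=1, tail=3, size=2
write(64): buf=[_ 68 23 64 _ _], head=1, tail=4, size=3
write(42): buf=[_ 68 23 64 42 _], head=1, tail=5, size=4
write(21): buf=[_ 68 23 64 42 21], head=1, tail=0, size=5
write(81): buf=[81 68 23 64 42 21], head=1, tail=1, size=6
read(): buf=[81 _ 23 64 42 21], head=2, tail=1, size=5
read(): buf=[81 _ _ 64 42 21], head=3, tail=1, size=4
read(): buf=[81 _ _ _ 42 21], head=4, tail=1, size=3
write(96): buf=[81 96 _ _ 42 21], head=4, tail=2, size=4
write(32): buf=[81 96 32 _ 42 21], head=4, tail=3, size=5
read(): buf=[81 96 32 _ _ 21], head=5, tail=3, size=4

Answer: 81 96 32 _ _ 21
5
3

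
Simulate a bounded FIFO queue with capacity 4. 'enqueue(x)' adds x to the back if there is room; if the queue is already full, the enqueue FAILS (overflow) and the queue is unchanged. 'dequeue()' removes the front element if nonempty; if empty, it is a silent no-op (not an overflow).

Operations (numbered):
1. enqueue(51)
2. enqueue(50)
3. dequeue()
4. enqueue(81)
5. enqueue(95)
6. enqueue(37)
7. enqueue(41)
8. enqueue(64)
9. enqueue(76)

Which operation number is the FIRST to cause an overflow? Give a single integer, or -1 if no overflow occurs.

1. enqueue(51): size=1
2. enqueue(50): size=2
3. dequeue(): size=1
4. enqueue(81): size=2
5. enqueue(95): size=3
6. enqueue(37): size=4
7. enqueue(41): size=4=cap → OVERFLOW (fail)
8. enqueue(64): size=4=cap → OVERFLOW (fail)
9. enqueue(76): size=4=cap → OVERFLOW (fail)

Answer: 7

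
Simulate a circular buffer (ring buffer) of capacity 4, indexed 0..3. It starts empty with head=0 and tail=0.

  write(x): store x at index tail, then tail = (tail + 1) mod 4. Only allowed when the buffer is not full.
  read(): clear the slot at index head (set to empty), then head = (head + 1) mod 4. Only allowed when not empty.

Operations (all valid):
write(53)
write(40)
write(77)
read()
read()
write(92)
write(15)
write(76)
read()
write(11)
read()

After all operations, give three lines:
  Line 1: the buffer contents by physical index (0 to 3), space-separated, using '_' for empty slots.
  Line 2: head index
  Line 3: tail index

write(53): buf=[53 _ _ _], head=0, tail=1, size=1
write(40): buf=[53 40 _ _], head=0, tail=2, size=2
write(77): buf=[53 40 77 _], head=0, tail=3, size=3
read(): buf=[_ 40 77 _], head=1, tail=3, size=2
read(): buf=[_ _ 77 _], head=2, tail=3, size=1
write(92): buf=[_ _ 77 92], head=2, tail=0, size=2
write(15): buf=[15 _ 77 92], head=2, tail=1, size=3
write(76): buf=[15 76 77 92], head=2, tail=2, size=4
read(): buf=[15 76 _ 92], head=3, tail=2, size=3
write(11): buf=[15 76 11 92], head=3, tail=3, size=4
read(): buf=[15 76 11 _], head=0, tail=3, size=3

Answer: 15 76 11 _
0
3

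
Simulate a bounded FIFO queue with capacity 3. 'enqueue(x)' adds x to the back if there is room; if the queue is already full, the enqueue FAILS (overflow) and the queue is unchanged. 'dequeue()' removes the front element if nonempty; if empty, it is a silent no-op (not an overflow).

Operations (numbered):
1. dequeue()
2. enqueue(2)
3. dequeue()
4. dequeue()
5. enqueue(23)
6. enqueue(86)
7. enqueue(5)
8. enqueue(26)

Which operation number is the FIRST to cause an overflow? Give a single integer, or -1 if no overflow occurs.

Answer: 8

Derivation:
1. dequeue(): empty, no-op, size=0
2. enqueue(2): size=1
3. dequeue(): size=0
4. dequeue(): empty, no-op, size=0
5. enqueue(23): size=1
6. enqueue(86): size=2
7. enqueue(5): size=3
8. enqueue(26): size=3=cap → OVERFLOW (fail)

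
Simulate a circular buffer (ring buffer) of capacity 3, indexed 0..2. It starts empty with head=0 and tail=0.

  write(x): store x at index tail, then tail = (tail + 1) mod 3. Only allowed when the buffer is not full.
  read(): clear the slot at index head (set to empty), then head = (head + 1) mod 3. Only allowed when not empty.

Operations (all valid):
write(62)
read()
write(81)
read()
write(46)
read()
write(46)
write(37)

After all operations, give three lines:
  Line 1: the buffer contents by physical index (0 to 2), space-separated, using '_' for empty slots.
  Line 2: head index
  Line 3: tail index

Answer: 46 37 _
0
2

Derivation:
write(62): buf=[62 _ _], head=0, tail=1, size=1
read(): buf=[_ _ _], head=1, tail=1, size=0
write(81): buf=[_ 81 _], head=1, tail=2, size=1
read(): buf=[_ _ _], head=2, tail=2, size=0
write(46): buf=[_ _ 46], head=2, tail=0, size=1
read(): buf=[_ _ _], head=0, tail=0, size=0
write(46): buf=[46 _ _], head=0, tail=1, size=1
write(37): buf=[46 37 _], head=0, tail=2, size=2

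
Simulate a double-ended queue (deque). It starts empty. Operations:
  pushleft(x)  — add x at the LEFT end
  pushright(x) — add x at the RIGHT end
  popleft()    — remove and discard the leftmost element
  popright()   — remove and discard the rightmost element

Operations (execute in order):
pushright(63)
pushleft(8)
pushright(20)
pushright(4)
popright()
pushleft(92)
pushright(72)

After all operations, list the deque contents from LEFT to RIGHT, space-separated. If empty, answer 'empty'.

Answer: 92 8 63 20 72

Derivation:
pushright(63): [63]
pushleft(8): [8, 63]
pushright(20): [8, 63, 20]
pushright(4): [8, 63, 20, 4]
popright(): [8, 63, 20]
pushleft(92): [92, 8, 63, 20]
pushright(72): [92, 8, 63, 20, 72]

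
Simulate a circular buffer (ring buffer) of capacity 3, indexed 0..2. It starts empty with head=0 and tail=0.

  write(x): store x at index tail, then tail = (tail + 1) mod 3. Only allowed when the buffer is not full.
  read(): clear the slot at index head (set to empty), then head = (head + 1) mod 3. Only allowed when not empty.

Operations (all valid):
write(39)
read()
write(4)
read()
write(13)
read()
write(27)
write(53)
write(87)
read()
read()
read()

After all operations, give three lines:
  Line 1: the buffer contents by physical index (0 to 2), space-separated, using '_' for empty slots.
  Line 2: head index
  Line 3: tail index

Answer: _ _ _
0
0

Derivation:
write(39): buf=[39 _ _], head=0, tail=1, size=1
read(): buf=[_ _ _], head=1, tail=1, size=0
write(4): buf=[_ 4 _], head=1, tail=2, size=1
read(): buf=[_ _ _], head=2, tail=2, size=0
write(13): buf=[_ _ 13], head=2, tail=0, size=1
read(): buf=[_ _ _], head=0, tail=0, size=0
write(27): buf=[27 _ _], head=0, tail=1, size=1
write(53): buf=[27 53 _], head=0, tail=2, size=2
write(87): buf=[27 53 87], head=0, tail=0, size=3
read(): buf=[_ 53 87], head=1, tail=0, size=2
read(): buf=[_ _ 87], head=2, tail=0, size=1
read(): buf=[_ _ _], head=0, tail=0, size=0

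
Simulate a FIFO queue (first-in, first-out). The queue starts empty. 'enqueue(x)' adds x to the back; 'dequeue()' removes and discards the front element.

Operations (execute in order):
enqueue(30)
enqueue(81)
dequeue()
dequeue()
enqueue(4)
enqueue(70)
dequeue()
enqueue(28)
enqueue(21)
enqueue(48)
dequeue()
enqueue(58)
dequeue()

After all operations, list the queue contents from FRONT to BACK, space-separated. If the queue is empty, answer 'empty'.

Answer: 21 48 58

Derivation:
enqueue(30): [30]
enqueue(81): [30, 81]
dequeue(): [81]
dequeue(): []
enqueue(4): [4]
enqueue(70): [4, 70]
dequeue(): [70]
enqueue(28): [70, 28]
enqueue(21): [70, 28, 21]
enqueue(48): [70, 28, 21, 48]
dequeue(): [28, 21, 48]
enqueue(58): [28, 21, 48, 58]
dequeue(): [21, 48, 58]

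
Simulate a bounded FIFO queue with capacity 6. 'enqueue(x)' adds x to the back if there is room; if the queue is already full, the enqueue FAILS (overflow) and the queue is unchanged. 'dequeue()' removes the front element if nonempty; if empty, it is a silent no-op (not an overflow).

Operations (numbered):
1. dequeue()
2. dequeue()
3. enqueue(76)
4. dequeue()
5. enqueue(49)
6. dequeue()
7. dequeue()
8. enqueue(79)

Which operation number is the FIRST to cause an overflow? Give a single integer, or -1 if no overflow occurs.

1. dequeue(): empty, no-op, size=0
2. dequeue(): empty, no-op, size=0
3. enqueue(76): size=1
4. dequeue(): size=0
5. enqueue(49): size=1
6. dequeue(): size=0
7. dequeue(): empty, no-op, size=0
8. enqueue(79): size=1

Answer: -1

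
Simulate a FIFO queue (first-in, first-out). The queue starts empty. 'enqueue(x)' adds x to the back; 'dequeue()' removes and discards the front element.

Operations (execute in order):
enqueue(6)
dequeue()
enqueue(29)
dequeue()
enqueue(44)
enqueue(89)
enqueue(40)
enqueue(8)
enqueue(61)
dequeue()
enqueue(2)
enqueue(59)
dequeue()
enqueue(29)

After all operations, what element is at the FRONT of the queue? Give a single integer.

enqueue(6): queue = [6]
dequeue(): queue = []
enqueue(29): queue = [29]
dequeue(): queue = []
enqueue(44): queue = [44]
enqueue(89): queue = [44, 89]
enqueue(40): queue = [44, 89, 40]
enqueue(8): queue = [44, 89, 40, 8]
enqueue(61): queue = [44, 89, 40, 8, 61]
dequeue(): queue = [89, 40, 8, 61]
enqueue(2): queue = [89, 40, 8, 61, 2]
enqueue(59): queue = [89, 40, 8, 61, 2, 59]
dequeue(): queue = [40, 8, 61, 2, 59]
enqueue(29): queue = [40, 8, 61, 2, 59, 29]

Answer: 40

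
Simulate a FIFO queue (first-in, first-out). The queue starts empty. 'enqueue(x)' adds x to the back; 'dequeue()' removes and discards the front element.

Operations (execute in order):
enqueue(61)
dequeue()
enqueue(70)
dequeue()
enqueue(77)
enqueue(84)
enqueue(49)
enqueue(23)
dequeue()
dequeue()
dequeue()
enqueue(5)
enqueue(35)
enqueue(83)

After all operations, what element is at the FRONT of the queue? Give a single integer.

Answer: 23

Derivation:
enqueue(61): queue = [61]
dequeue(): queue = []
enqueue(70): queue = [70]
dequeue(): queue = []
enqueue(77): queue = [77]
enqueue(84): queue = [77, 84]
enqueue(49): queue = [77, 84, 49]
enqueue(23): queue = [77, 84, 49, 23]
dequeue(): queue = [84, 49, 23]
dequeue(): queue = [49, 23]
dequeue(): queue = [23]
enqueue(5): queue = [23, 5]
enqueue(35): queue = [23, 5, 35]
enqueue(83): queue = [23, 5, 35, 83]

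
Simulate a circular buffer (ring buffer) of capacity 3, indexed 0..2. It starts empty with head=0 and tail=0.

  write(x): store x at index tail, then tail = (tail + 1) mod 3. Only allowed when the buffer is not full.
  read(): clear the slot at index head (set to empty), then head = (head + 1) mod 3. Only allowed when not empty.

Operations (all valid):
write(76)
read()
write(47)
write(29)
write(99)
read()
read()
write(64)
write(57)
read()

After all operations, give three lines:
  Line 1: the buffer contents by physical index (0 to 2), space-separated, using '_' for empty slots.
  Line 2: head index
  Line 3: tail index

write(76): buf=[76 _ _], head=0, tail=1, size=1
read(): buf=[_ _ _], head=1, tail=1, size=0
write(47): buf=[_ 47 _], head=1, tail=2, size=1
write(29): buf=[_ 47 29], head=1, tail=0, size=2
write(99): buf=[99 47 29], head=1, tail=1, size=3
read(): buf=[99 _ 29], head=2, tail=1, size=2
read(): buf=[99 _ _], head=0, tail=1, size=1
write(64): buf=[99 64 _], head=0, tail=2, size=2
write(57): buf=[99 64 57], head=0, tail=0, size=3
read(): buf=[_ 64 57], head=1, tail=0, size=2

Answer: _ 64 57
1
0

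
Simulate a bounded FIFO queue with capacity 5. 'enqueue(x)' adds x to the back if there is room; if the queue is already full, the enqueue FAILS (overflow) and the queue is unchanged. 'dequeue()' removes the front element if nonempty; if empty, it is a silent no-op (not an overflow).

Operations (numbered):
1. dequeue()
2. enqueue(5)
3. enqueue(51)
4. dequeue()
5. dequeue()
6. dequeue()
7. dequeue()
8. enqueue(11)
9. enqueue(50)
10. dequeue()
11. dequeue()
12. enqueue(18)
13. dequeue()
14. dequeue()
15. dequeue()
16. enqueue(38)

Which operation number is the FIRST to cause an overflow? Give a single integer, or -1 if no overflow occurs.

1. dequeue(): empty, no-op, size=0
2. enqueue(5): size=1
3. enqueue(51): size=2
4. dequeue(): size=1
5. dequeue(): size=0
6. dequeue(): empty, no-op, size=0
7. dequeue(): empty, no-op, size=0
8. enqueue(11): size=1
9. enqueue(50): size=2
10. dequeue(): size=1
11. dequeue(): size=0
12. enqueue(18): size=1
13. dequeue(): size=0
14. dequeue(): empty, no-op, size=0
15. dequeue(): empty, no-op, size=0
16. enqueue(38): size=1

Answer: -1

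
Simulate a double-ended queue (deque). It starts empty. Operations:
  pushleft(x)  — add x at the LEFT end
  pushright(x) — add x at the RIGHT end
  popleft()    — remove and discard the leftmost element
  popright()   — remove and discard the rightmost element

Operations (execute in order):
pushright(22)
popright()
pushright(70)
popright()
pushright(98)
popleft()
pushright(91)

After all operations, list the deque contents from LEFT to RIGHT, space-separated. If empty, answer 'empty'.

pushright(22): [22]
popright(): []
pushright(70): [70]
popright(): []
pushright(98): [98]
popleft(): []
pushright(91): [91]

Answer: 91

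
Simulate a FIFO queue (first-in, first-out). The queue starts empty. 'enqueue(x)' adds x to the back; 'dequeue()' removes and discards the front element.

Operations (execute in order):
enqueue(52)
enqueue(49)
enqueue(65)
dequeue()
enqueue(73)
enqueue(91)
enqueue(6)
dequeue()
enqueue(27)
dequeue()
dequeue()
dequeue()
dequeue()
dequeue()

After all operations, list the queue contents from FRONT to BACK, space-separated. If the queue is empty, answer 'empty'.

Answer: empty

Derivation:
enqueue(52): [52]
enqueue(49): [52, 49]
enqueue(65): [52, 49, 65]
dequeue(): [49, 65]
enqueue(73): [49, 65, 73]
enqueue(91): [49, 65, 73, 91]
enqueue(6): [49, 65, 73, 91, 6]
dequeue(): [65, 73, 91, 6]
enqueue(27): [65, 73, 91, 6, 27]
dequeue(): [73, 91, 6, 27]
dequeue(): [91, 6, 27]
dequeue(): [6, 27]
dequeue(): [27]
dequeue(): []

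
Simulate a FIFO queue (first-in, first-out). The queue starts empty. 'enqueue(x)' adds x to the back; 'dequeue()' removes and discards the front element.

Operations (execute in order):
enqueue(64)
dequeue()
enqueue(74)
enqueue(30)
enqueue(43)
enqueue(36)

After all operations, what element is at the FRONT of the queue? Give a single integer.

enqueue(64): queue = [64]
dequeue(): queue = []
enqueue(74): queue = [74]
enqueue(30): queue = [74, 30]
enqueue(43): queue = [74, 30, 43]
enqueue(36): queue = [74, 30, 43, 36]

Answer: 74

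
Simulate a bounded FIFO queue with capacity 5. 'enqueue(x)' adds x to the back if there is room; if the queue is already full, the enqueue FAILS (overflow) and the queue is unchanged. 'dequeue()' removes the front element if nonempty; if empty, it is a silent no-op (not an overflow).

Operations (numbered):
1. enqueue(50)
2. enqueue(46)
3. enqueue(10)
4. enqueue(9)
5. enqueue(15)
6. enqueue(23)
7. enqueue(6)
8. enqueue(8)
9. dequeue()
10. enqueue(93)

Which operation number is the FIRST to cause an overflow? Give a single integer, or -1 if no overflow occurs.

1. enqueue(50): size=1
2. enqueue(46): size=2
3. enqueue(10): size=3
4. enqueue(9): size=4
5. enqueue(15): size=5
6. enqueue(23): size=5=cap → OVERFLOW (fail)
7. enqueue(6): size=5=cap → OVERFLOW (fail)
8. enqueue(8): size=5=cap → OVERFLOW (fail)
9. dequeue(): size=4
10. enqueue(93): size=5

Answer: 6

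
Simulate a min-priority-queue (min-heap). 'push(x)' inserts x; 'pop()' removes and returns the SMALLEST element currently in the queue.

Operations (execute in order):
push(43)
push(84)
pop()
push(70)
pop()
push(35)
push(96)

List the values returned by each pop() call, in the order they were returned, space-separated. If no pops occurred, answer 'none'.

push(43): heap contents = [43]
push(84): heap contents = [43, 84]
pop() → 43: heap contents = [84]
push(70): heap contents = [70, 84]
pop() → 70: heap contents = [84]
push(35): heap contents = [35, 84]
push(96): heap contents = [35, 84, 96]

Answer: 43 70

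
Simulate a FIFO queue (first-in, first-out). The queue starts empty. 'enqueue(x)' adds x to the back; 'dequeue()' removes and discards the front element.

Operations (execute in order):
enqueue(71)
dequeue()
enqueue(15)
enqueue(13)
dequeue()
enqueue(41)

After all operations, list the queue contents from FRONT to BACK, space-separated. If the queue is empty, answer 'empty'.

enqueue(71): [71]
dequeue(): []
enqueue(15): [15]
enqueue(13): [15, 13]
dequeue(): [13]
enqueue(41): [13, 41]

Answer: 13 41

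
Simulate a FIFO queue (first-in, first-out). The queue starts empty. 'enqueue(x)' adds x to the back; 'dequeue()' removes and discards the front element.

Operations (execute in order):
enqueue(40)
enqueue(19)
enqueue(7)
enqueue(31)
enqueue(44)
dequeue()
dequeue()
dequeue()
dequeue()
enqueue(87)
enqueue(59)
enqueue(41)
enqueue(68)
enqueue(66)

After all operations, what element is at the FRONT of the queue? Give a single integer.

enqueue(40): queue = [40]
enqueue(19): queue = [40, 19]
enqueue(7): queue = [40, 19, 7]
enqueue(31): queue = [40, 19, 7, 31]
enqueue(44): queue = [40, 19, 7, 31, 44]
dequeue(): queue = [19, 7, 31, 44]
dequeue(): queue = [7, 31, 44]
dequeue(): queue = [31, 44]
dequeue(): queue = [44]
enqueue(87): queue = [44, 87]
enqueue(59): queue = [44, 87, 59]
enqueue(41): queue = [44, 87, 59, 41]
enqueue(68): queue = [44, 87, 59, 41, 68]
enqueue(66): queue = [44, 87, 59, 41, 68, 66]

Answer: 44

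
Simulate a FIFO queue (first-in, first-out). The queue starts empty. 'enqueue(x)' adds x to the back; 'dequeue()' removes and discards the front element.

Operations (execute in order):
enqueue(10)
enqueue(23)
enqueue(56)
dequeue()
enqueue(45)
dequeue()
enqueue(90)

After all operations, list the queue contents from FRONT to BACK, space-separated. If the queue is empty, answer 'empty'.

Answer: 56 45 90

Derivation:
enqueue(10): [10]
enqueue(23): [10, 23]
enqueue(56): [10, 23, 56]
dequeue(): [23, 56]
enqueue(45): [23, 56, 45]
dequeue(): [56, 45]
enqueue(90): [56, 45, 90]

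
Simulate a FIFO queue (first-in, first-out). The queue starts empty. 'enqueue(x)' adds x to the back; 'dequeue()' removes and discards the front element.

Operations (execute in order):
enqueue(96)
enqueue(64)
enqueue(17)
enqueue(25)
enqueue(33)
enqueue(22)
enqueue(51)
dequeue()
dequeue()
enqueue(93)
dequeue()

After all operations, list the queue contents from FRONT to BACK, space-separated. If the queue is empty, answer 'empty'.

enqueue(96): [96]
enqueue(64): [96, 64]
enqueue(17): [96, 64, 17]
enqueue(25): [96, 64, 17, 25]
enqueue(33): [96, 64, 17, 25, 33]
enqueue(22): [96, 64, 17, 25, 33, 22]
enqueue(51): [96, 64, 17, 25, 33, 22, 51]
dequeue(): [64, 17, 25, 33, 22, 51]
dequeue(): [17, 25, 33, 22, 51]
enqueue(93): [17, 25, 33, 22, 51, 93]
dequeue(): [25, 33, 22, 51, 93]

Answer: 25 33 22 51 93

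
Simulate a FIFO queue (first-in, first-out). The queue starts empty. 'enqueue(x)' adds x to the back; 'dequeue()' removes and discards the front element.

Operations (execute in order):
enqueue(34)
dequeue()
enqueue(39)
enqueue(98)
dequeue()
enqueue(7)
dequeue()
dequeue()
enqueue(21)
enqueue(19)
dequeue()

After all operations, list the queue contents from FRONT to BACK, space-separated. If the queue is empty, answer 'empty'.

Answer: 19

Derivation:
enqueue(34): [34]
dequeue(): []
enqueue(39): [39]
enqueue(98): [39, 98]
dequeue(): [98]
enqueue(7): [98, 7]
dequeue(): [7]
dequeue(): []
enqueue(21): [21]
enqueue(19): [21, 19]
dequeue(): [19]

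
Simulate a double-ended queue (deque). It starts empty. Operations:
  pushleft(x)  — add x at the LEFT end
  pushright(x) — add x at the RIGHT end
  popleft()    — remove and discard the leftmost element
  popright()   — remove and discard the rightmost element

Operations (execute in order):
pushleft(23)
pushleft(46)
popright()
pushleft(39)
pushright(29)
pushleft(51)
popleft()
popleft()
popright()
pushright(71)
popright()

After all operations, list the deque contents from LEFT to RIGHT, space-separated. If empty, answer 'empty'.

Answer: 46

Derivation:
pushleft(23): [23]
pushleft(46): [46, 23]
popright(): [46]
pushleft(39): [39, 46]
pushright(29): [39, 46, 29]
pushleft(51): [51, 39, 46, 29]
popleft(): [39, 46, 29]
popleft(): [46, 29]
popright(): [46]
pushright(71): [46, 71]
popright(): [46]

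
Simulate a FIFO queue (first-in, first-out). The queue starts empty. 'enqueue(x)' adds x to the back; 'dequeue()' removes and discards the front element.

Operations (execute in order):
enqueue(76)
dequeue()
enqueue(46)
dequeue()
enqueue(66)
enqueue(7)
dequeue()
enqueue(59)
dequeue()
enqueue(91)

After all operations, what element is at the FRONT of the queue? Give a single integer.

enqueue(76): queue = [76]
dequeue(): queue = []
enqueue(46): queue = [46]
dequeue(): queue = []
enqueue(66): queue = [66]
enqueue(7): queue = [66, 7]
dequeue(): queue = [7]
enqueue(59): queue = [7, 59]
dequeue(): queue = [59]
enqueue(91): queue = [59, 91]

Answer: 59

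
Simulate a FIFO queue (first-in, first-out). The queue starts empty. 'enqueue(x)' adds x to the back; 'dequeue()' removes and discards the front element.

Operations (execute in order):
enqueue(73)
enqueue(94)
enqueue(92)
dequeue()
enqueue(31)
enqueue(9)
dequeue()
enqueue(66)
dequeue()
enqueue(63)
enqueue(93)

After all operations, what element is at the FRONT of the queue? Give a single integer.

enqueue(73): queue = [73]
enqueue(94): queue = [73, 94]
enqueue(92): queue = [73, 94, 92]
dequeue(): queue = [94, 92]
enqueue(31): queue = [94, 92, 31]
enqueue(9): queue = [94, 92, 31, 9]
dequeue(): queue = [92, 31, 9]
enqueue(66): queue = [92, 31, 9, 66]
dequeue(): queue = [31, 9, 66]
enqueue(63): queue = [31, 9, 66, 63]
enqueue(93): queue = [31, 9, 66, 63, 93]

Answer: 31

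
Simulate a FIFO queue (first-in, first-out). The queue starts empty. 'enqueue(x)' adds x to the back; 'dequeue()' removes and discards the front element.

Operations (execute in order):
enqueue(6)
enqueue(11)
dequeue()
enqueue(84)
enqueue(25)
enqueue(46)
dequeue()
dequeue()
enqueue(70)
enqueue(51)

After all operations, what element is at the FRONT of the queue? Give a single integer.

Answer: 25

Derivation:
enqueue(6): queue = [6]
enqueue(11): queue = [6, 11]
dequeue(): queue = [11]
enqueue(84): queue = [11, 84]
enqueue(25): queue = [11, 84, 25]
enqueue(46): queue = [11, 84, 25, 46]
dequeue(): queue = [84, 25, 46]
dequeue(): queue = [25, 46]
enqueue(70): queue = [25, 46, 70]
enqueue(51): queue = [25, 46, 70, 51]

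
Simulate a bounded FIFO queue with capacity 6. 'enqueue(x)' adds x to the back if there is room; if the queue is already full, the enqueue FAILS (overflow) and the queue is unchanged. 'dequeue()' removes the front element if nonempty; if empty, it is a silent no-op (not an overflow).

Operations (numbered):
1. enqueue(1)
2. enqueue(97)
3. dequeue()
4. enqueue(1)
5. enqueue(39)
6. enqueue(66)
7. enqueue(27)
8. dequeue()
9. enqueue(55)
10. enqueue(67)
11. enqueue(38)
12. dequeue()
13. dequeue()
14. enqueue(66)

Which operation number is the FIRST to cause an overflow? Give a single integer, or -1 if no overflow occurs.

Answer: 11

Derivation:
1. enqueue(1): size=1
2. enqueue(97): size=2
3. dequeue(): size=1
4. enqueue(1): size=2
5. enqueue(39): size=3
6. enqueue(66): size=4
7. enqueue(27): size=5
8. dequeue(): size=4
9. enqueue(55): size=5
10. enqueue(67): size=6
11. enqueue(38): size=6=cap → OVERFLOW (fail)
12. dequeue(): size=5
13. dequeue(): size=4
14. enqueue(66): size=5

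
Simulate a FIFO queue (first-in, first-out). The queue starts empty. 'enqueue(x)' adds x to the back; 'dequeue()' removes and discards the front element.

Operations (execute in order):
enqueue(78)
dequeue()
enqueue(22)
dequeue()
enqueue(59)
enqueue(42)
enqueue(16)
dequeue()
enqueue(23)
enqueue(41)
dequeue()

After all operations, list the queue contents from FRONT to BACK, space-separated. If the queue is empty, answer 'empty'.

enqueue(78): [78]
dequeue(): []
enqueue(22): [22]
dequeue(): []
enqueue(59): [59]
enqueue(42): [59, 42]
enqueue(16): [59, 42, 16]
dequeue(): [42, 16]
enqueue(23): [42, 16, 23]
enqueue(41): [42, 16, 23, 41]
dequeue(): [16, 23, 41]

Answer: 16 23 41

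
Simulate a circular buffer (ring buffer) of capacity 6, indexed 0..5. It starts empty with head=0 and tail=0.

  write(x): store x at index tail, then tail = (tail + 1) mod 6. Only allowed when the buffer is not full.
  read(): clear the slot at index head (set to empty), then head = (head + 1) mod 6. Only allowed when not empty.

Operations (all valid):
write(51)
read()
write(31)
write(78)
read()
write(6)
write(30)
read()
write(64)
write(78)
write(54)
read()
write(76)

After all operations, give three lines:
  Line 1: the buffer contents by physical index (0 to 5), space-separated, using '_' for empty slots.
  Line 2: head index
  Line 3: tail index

write(51): buf=[51 _ _ _ _ _], head=0, tail=1, size=1
read(): buf=[_ _ _ _ _ _], head=1, tail=1, size=0
write(31): buf=[_ 31 _ _ _ _], head=1, tail=2, size=1
write(78): buf=[_ 31 78 _ _ _], head=1, tail=3, size=2
read(): buf=[_ _ 78 _ _ _], head=2, tail=3, size=1
write(6): buf=[_ _ 78 6 _ _], head=2, tail=4, size=2
write(30): buf=[_ _ 78 6 30 _], head=2, tail=5, size=3
read(): buf=[_ _ _ 6 30 _], head=3, tail=5, size=2
write(64): buf=[_ _ _ 6 30 64], head=3, tail=0, size=3
write(78): buf=[78 _ _ 6 30 64], head=3, tail=1, size=4
write(54): buf=[78 54 _ 6 30 64], head=3, tail=2, size=5
read(): buf=[78 54 _ _ 30 64], head=4, tail=2, size=4
write(76): buf=[78 54 76 _ 30 64], head=4, tail=3, size=5

Answer: 78 54 76 _ 30 64
4
3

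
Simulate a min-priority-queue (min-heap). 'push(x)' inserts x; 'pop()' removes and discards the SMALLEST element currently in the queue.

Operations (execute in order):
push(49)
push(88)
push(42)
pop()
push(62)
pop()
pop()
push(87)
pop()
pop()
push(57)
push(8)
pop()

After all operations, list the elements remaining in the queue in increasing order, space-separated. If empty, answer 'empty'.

Answer: 57

Derivation:
push(49): heap contents = [49]
push(88): heap contents = [49, 88]
push(42): heap contents = [42, 49, 88]
pop() → 42: heap contents = [49, 88]
push(62): heap contents = [49, 62, 88]
pop() → 49: heap contents = [62, 88]
pop() → 62: heap contents = [88]
push(87): heap contents = [87, 88]
pop() → 87: heap contents = [88]
pop() → 88: heap contents = []
push(57): heap contents = [57]
push(8): heap contents = [8, 57]
pop() → 8: heap contents = [57]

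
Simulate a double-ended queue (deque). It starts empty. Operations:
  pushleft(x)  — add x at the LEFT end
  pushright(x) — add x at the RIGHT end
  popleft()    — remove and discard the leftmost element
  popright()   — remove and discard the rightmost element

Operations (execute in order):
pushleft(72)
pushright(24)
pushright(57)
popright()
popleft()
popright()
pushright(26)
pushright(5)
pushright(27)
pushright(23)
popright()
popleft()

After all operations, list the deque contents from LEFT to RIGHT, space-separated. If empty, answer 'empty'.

Answer: 5 27

Derivation:
pushleft(72): [72]
pushright(24): [72, 24]
pushright(57): [72, 24, 57]
popright(): [72, 24]
popleft(): [24]
popright(): []
pushright(26): [26]
pushright(5): [26, 5]
pushright(27): [26, 5, 27]
pushright(23): [26, 5, 27, 23]
popright(): [26, 5, 27]
popleft(): [5, 27]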